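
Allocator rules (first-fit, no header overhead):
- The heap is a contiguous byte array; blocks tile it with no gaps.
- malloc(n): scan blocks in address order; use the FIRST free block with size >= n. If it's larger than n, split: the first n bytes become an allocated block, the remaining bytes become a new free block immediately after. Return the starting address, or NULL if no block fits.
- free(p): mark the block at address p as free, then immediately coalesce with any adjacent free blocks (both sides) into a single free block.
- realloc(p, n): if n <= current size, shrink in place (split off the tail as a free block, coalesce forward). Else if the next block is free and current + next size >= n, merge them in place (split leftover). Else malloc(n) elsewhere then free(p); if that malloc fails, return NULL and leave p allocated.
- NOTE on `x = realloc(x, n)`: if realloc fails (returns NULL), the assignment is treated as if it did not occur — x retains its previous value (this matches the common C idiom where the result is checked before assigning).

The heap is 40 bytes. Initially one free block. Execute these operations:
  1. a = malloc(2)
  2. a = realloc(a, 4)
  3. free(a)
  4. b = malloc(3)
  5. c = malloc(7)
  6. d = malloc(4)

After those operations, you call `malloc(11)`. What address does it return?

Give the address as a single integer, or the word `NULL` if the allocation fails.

Answer: 14

Derivation:
Op 1: a = malloc(2) -> a = 0; heap: [0-1 ALLOC][2-39 FREE]
Op 2: a = realloc(a, 4) -> a = 0; heap: [0-3 ALLOC][4-39 FREE]
Op 3: free(a) -> (freed a); heap: [0-39 FREE]
Op 4: b = malloc(3) -> b = 0; heap: [0-2 ALLOC][3-39 FREE]
Op 5: c = malloc(7) -> c = 3; heap: [0-2 ALLOC][3-9 ALLOC][10-39 FREE]
Op 6: d = malloc(4) -> d = 10; heap: [0-2 ALLOC][3-9 ALLOC][10-13 ALLOC][14-39 FREE]
malloc(11): first-fit scan over [0-2 ALLOC][3-9 ALLOC][10-13 ALLOC][14-39 FREE] -> 14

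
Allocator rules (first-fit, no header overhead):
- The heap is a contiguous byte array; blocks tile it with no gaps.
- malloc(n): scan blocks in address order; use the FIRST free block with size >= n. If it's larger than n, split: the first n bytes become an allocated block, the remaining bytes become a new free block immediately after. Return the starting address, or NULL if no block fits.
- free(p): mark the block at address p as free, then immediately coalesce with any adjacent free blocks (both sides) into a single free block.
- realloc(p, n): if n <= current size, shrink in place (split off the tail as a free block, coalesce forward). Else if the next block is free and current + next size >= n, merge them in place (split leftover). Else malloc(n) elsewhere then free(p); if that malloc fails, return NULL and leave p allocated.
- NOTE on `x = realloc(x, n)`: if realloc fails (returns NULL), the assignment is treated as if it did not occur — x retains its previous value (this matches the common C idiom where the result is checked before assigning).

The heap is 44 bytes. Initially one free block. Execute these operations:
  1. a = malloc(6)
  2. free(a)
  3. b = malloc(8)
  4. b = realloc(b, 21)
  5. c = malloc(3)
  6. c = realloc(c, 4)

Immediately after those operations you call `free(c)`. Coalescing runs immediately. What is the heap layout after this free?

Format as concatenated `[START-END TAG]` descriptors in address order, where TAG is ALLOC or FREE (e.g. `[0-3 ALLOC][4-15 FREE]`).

Op 1: a = malloc(6) -> a = 0; heap: [0-5 ALLOC][6-43 FREE]
Op 2: free(a) -> (freed a); heap: [0-43 FREE]
Op 3: b = malloc(8) -> b = 0; heap: [0-7 ALLOC][8-43 FREE]
Op 4: b = realloc(b, 21) -> b = 0; heap: [0-20 ALLOC][21-43 FREE]
Op 5: c = malloc(3) -> c = 21; heap: [0-20 ALLOC][21-23 ALLOC][24-43 FREE]
Op 6: c = realloc(c, 4) -> c = 21; heap: [0-20 ALLOC][21-24 ALLOC][25-43 FREE]
free(c): c = 21 -> block [21-24 ALLOC]; mark free, coalesce with adjacent free neighbors -> [0-20 ALLOC][21-43 FREE]

Answer: [0-20 ALLOC][21-43 FREE]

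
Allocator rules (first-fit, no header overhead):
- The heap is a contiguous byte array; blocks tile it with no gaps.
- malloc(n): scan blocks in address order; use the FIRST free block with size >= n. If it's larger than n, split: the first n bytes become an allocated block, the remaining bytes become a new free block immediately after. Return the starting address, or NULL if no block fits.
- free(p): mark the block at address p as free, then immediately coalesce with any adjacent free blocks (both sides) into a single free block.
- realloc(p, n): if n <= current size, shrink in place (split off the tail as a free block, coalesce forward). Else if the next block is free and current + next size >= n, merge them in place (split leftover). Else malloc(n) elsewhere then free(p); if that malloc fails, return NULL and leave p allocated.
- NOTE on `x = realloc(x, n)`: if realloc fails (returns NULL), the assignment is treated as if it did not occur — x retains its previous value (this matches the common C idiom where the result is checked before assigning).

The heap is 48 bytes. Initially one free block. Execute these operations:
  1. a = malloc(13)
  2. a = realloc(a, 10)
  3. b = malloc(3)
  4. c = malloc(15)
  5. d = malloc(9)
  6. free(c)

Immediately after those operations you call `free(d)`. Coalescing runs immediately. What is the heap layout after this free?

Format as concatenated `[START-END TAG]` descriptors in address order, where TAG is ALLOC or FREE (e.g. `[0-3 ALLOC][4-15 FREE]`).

Op 1: a = malloc(13) -> a = 0; heap: [0-12 ALLOC][13-47 FREE]
Op 2: a = realloc(a, 10) -> a = 0; heap: [0-9 ALLOC][10-47 FREE]
Op 3: b = malloc(3) -> b = 10; heap: [0-9 ALLOC][10-12 ALLOC][13-47 FREE]
Op 4: c = malloc(15) -> c = 13; heap: [0-9 ALLOC][10-12 ALLOC][13-27 ALLOC][28-47 FREE]
Op 5: d = malloc(9) -> d = 28; heap: [0-9 ALLOC][10-12 ALLOC][13-27 ALLOC][28-36 ALLOC][37-47 FREE]
Op 6: free(c) -> (freed c); heap: [0-9 ALLOC][10-12 ALLOC][13-27 FREE][28-36 ALLOC][37-47 FREE]
free(d): d = 28 -> block [28-36 ALLOC]; mark free, coalesce with adjacent free neighbors -> [0-9 ALLOC][10-12 ALLOC][13-47 FREE]

Answer: [0-9 ALLOC][10-12 ALLOC][13-47 FREE]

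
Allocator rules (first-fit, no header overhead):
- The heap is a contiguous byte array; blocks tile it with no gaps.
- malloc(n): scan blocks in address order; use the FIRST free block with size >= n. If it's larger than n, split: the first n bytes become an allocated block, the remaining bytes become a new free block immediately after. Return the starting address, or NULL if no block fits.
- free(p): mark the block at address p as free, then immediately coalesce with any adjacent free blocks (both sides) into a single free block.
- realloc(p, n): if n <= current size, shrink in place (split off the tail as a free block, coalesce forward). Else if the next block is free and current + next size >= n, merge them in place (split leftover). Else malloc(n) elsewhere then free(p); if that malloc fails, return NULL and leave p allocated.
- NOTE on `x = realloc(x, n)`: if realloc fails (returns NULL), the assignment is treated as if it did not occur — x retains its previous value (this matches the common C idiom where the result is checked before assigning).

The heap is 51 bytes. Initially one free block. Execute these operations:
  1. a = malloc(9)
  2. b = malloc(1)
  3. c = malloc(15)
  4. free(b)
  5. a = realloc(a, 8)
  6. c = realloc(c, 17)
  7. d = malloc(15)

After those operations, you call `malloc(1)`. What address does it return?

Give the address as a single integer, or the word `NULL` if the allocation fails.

Op 1: a = malloc(9) -> a = 0; heap: [0-8 ALLOC][9-50 FREE]
Op 2: b = malloc(1) -> b = 9; heap: [0-8 ALLOC][9-9 ALLOC][10-50 FREE]
Op 3: c = malloc(15) -> c = 10; heap: [0-8 ALLOC][9-9 ALLOC][10-24 ALLOC][25-50 FREE]
Op 4: free(b) -> (freed b); heap: [0-8 ALLOC][9-9 FREE][10-24 ALLOC][25-50 FREE]
Op 5: a = realloc(a, 8) -> a = 0; heap: [0-7 ALLOC][8-9 FREE][10-24 ALLOC][25-50 FREE]
Op 6: c = realloc(c, 17) -> c = 10; heap: [0-7 ALLOC][8-9 FREE][10-26 ALLOC][27-50 FREE]
Op 7: d = malloc(15) -> d = 27; heap: [0-7 ALLOC][8-9 FREE][10-26 ALLOC][27-41 ALLOC][42-50 FREE]
malloc(1): first-fit scan over [0-7 ALLOC][8-9 FREE][10-26 ALLOC][27-41 ALLOC][42-50 FREE] -> 8

Answer: 8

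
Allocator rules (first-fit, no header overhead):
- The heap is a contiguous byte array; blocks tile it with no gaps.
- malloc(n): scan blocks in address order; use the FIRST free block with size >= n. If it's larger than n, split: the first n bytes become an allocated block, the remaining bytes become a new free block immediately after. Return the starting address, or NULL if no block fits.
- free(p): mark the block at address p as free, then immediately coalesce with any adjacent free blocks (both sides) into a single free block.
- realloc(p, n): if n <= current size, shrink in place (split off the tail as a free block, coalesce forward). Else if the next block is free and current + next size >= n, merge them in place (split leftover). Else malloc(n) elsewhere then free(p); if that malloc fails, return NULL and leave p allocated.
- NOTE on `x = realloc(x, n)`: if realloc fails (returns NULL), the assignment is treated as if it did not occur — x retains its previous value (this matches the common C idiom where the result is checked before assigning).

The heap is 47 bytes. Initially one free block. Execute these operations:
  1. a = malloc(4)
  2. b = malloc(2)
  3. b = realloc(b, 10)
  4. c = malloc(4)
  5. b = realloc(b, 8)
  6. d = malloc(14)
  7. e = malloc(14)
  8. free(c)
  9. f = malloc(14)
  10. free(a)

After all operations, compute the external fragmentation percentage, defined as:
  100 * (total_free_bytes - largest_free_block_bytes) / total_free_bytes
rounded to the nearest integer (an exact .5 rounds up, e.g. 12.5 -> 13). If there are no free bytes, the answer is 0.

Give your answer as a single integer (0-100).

Answer: 45

Derivation:
Op 1: a = malloc(4) -> a = 0; heap: [0-3 ALLOC][4-46 FREE]
Op 2: b = malloc(2) -> b = 4; heap: [0-3 ALLOC][4-5 ALLOC][6-46 FREE]
Op 3: b = realloc(b, 10) -> b = 4; heap: [0-3 ALLOC][4-13 ALLOC][14-46 FREE]
Op 4: c = malloc(4) -> c = 14; heap: [0-3 ALLOC][4-13 ALLOC][14-17 ALLOC][18-46 FREE]
Op 5: b = realloc(b, 8) -> b = 4; heap: [0-3 ALLOC][4-11 ALLOC][12-13 FREE][14-17 ALLOC][18-46 FREE]
Op 6: d = malloc(14) -> d = 18; heap: [0-3 ALLOC][4-11 ALLOC][12-13 FREE][14-17 ALLOC][18-31 ALLOC][32-46 FREE]
Op 7: e = malloc(14) -> e = 32; heap: [0-3 ALLOC][4-11 ALLOC][12-13 FREE][14-17 ALLOC][18-31 ALLOC][32-45 ALLOC][46-46 FREE]
Op 8: free(c) -> (freed c); heap: [0-3 ALLOC][4-11 ALLOC][12-17 FREE][18-31 ALLOC][32-45 ALLOC][46-46 FREE]
Op 9: f = malloc(14) -> f = NULL; heap: [0-3 ALLOC][4-11 ALLOC][12-17 FREE][18-31 ALLOC][32-45 ALLOC][46-46 FREE]
Op 10: free(a) -> (freed a); heap: [0-3 FREE][4-11 ALLOC][12-17 FREE][18-31 ALLOC][32-45 ALLOC][46-46 FREE]
Free blocks: [4 6 1] total_free=11 largest=6 -> 100*(11-6)/11 = 500/11 ≈ 45.455 -> rounds to 45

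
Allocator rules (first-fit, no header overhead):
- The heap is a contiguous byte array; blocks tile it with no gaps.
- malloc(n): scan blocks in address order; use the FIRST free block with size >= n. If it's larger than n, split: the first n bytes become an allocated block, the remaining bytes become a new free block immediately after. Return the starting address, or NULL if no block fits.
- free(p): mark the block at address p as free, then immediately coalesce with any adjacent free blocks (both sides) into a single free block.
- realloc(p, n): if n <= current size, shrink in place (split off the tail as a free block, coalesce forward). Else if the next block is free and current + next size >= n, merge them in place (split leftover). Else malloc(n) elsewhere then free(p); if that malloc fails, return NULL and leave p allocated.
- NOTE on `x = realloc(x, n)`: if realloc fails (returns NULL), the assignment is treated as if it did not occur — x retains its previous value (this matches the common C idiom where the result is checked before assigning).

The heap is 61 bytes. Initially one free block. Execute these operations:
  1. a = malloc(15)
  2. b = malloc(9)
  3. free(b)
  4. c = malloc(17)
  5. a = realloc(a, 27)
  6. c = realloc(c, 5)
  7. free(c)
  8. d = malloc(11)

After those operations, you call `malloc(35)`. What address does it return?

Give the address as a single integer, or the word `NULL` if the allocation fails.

Op 1: a = malloc(15) -> a = 0; heap: [0-14 ALLOC][15-60 FREE]
Op 2: b = malloc(9) -> b = 15; heap: [0-14 ALLOC][15-23 ALLOC][24-60 FREE]
Op 3: free(b) -> (freed b); heap: [0-14 ALLOC][15-60 FREE]
Op 4: c = malloc(17) -> c = 15; heap: [0-14 ALLOC][15-31 ALLOC][32-60 FREE]
Op 5: a = realloc(a, 27) -> a = 32; heap: [0-14 FREE][15-31 ALLOC][32-58 ALLOC][59-60 FREE]
Op 6: c = realloc(c, 5) -> c = 15; heap: [0-14 FREE][15-19 ALLOC][20-31 FREE][32-58 ALLOC][59-60 FREE]
Op 7: free(c) -> (freed c); heap: [0-31 FREE][32-58 ALLOC][59-60 FREE]
Op 8: d = malloc(11) -> d = 0; heap: [0-10 ALLOC][11-31 FREE][32-58 ALLOC][59-60 FREE]
malloc(35): first-fit scan over [0-10 ALLOC][11-31 FREE][32-58 ALLOC][59-60 FREE] -> NULL

Answer: NULL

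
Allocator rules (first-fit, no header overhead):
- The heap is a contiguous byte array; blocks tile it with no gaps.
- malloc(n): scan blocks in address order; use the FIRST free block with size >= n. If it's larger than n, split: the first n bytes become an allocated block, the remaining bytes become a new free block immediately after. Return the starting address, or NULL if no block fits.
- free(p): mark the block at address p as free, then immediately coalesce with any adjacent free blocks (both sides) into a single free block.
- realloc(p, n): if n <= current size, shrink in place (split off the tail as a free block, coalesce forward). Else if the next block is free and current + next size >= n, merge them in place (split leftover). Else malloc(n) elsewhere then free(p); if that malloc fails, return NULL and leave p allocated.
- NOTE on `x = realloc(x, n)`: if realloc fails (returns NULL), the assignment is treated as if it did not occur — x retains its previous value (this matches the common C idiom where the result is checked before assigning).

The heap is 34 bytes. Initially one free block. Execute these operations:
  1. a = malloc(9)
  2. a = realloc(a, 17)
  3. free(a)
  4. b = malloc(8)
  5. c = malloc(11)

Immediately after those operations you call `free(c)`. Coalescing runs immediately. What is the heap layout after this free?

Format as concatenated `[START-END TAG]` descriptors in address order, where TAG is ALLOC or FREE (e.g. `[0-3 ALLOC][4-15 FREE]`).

Answer: [0-7 ALLOC][8-33 FREE]

Derivation:
Op 1: a = malloc(9) -> a = 0; heap: [0-8 ALLOC][9-33 FREE]
Op 2: a = realloc(a, 17) -> a = 0; heap: [0-16 ALLOC][17-33 FREE]
Op 3: free(a) -> (freed a); heap: [0-33 FREE]
Op 4: b = malloc(8) -> b = 0; heap: [0-7 ALLOC][8-33 FREE]
Op 5: c = malloc(11) -> c = 8; heap: [0-7 ALLOC][8-18 ALLOC][19-33 FREE]
free(c): c = 8 -> block [8-18 ALLOC]; mark free, coalesce with adjacent free neighbors -> [0-7 ALLOC][8-33 FREE]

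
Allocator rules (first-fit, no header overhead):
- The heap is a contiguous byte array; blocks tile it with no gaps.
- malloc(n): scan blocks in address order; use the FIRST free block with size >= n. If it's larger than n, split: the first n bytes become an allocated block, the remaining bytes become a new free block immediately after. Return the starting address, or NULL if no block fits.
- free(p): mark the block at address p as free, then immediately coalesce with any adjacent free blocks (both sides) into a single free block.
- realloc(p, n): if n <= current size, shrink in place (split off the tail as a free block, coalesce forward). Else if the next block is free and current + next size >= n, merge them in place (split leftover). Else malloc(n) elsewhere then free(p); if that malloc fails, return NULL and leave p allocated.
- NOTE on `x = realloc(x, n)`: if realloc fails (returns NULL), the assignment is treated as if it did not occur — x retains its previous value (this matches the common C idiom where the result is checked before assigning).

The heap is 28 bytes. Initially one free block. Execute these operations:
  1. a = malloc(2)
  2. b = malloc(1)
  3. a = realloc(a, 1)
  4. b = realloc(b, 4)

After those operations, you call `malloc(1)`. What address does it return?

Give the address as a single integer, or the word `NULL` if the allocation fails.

Answer: 1

Derivation:
Op 1: a = malloc(2) -> a = 0; heap: [0-1 ALLOC][2-27 FREE]
Op 2: b = malloc(1) -> b = 2; heap: [0-1 ALLOC][2-2 ALLOC][3-27 FREE]
Op 3: a = realloc(a, 1) -> a = 0; heap: [0-0 ALLOC][1-1 FREE][2-2 ALLOC][3-27 FREE]
Op 4: b = realloc(b, 4) -> b = 2; heap: [0-0 ALLOC][1-1 FREE][2-5 ALLOC][6-27 FREE]
malloc(1): first-fit scan over [0-0 ALLOC][1-1 FREE][2-5 ALLOC][6-27 FREE] -> 1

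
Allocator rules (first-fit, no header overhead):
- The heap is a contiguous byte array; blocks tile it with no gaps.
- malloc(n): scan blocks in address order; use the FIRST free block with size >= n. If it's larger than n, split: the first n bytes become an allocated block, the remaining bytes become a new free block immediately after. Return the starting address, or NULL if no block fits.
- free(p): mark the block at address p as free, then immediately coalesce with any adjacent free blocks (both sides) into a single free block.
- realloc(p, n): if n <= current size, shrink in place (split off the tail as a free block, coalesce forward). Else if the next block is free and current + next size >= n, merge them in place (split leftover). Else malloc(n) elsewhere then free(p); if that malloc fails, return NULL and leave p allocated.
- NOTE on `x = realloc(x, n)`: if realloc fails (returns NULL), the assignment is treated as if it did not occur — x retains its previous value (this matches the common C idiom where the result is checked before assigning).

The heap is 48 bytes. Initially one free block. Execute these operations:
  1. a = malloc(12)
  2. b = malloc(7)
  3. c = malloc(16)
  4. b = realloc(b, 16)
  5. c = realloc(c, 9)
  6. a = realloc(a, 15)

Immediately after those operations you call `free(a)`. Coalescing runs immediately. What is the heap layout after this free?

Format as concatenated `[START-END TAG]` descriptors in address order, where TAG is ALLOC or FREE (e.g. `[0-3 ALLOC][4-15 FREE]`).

Answer: [0-11 FREE][12-18 ALLOC][19-27 ALLOC][28-47 FREE]

Derivation:
Op 1: a = malloc(12) -> a = 0; heap: [0-11 ALLOC][12-47 FREE]
Op 2: b = malloc(7) -> b = 12; heap: [0-11 ALLOC][12-18 ALLOC][19-47 FREE]
Op 3: c = malloc(16) -> c = 19; heap: [0-11 ALLOC][12-18 ALLOC][19-34 ALLOC][35-47 FREE]
Op 4: b = realloc(b, 16) -> NULL (b unchanged); heap: [0-11 ALLOC][12-18 ALLOC][19-34 ALLOC][35-47 FREE]
Op 5: c = realloc(c, 9) -> c = 19; heap: [0-11 ALLOC][12-18 ALLOC][19-27 ALLOC][28-47 FREE]
Op 6: a = realloc(a, 15) -> a = 28; heap: [0-11 FREE][12-18 ALLOC][19-27 ALLOC][28-42 ALLOC][43-47 FREE]
free(a): a = 28 -> block [28-42 ALLOC]; mark free, coalesce with adjacent free neighbors -> [0-11 FREE][12-18 ALLOC][19-27 ALLOC][28-47 FREE]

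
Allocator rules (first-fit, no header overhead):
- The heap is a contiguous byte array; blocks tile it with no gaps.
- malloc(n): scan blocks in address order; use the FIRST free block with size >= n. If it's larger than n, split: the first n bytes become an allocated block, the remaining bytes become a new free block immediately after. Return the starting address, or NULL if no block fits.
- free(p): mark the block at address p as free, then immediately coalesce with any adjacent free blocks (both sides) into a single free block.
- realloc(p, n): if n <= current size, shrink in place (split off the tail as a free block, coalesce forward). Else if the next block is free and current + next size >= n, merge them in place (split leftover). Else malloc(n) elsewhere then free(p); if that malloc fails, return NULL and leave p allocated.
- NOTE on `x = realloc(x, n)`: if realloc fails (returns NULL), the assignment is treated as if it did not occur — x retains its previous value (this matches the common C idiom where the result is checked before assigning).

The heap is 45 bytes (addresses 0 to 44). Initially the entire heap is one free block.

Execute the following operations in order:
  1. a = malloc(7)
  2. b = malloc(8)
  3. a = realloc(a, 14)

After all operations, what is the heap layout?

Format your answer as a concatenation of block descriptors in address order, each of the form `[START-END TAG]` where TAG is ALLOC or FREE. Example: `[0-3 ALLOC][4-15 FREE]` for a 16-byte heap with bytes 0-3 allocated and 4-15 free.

Op 1: a = malloc(7) -> a = 0; heap: [0-6 ALLOC][7-44 FREE]
Op 2: b = malloc(8) -> b = 7; heap: [0-6 ALLOC][7-14 ALLOC][15-44 FREE]
Op 3: a = realloc(a, 14) -> a = 15; heap: [0-6 FREE][7-14 ALLOC][15-28 ALLOC][29-44 FREE]

Answer: [0-6 FREE][7-14 ALLOC][15-28 ALLOC][29-44 FREE]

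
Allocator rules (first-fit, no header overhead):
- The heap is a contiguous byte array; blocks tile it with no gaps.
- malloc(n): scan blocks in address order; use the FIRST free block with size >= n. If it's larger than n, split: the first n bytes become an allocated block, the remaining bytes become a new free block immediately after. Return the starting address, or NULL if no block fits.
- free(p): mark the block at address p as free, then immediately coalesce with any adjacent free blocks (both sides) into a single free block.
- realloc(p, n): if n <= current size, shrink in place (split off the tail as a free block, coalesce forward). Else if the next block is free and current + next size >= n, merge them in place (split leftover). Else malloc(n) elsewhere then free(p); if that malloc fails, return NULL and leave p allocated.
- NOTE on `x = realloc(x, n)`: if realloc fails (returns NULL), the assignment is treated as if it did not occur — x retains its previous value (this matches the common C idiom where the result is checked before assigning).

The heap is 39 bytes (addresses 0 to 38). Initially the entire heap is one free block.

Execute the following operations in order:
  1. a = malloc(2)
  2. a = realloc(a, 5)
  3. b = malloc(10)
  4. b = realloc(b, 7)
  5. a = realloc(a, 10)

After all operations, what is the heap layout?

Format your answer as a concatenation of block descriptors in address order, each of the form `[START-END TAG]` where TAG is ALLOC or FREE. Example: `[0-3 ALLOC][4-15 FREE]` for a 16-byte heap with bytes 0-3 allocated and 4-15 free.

Op 1: a = malloc(2) -> a = 0; heap: [0-1 ALLOC][2-38 FREE]
Op 2: a = realloc(a, 5) -> a = 0; heap: [0-4 ALLOC][5-38 FREE]
Op 3: b = malloc(10) -> b = 5; heap: [0-4 ALLOC][5-14 ALLOC][15-38 FREE]
Op 4: b = realloc(b, 7) -> b = 5; heap: [0-4 ALLOC][5-11 ALLOC][12-38 FREE]
Op 5: a = realloc(a, 10) -> a = 12; heap: [0-4 FREE][5-11 ALLOC][12-21 ALLOC][22-38 FREE]

Answer: [0-4 FREE][5-11 ALLOC][12-21 ALLOC][22-38 FREE]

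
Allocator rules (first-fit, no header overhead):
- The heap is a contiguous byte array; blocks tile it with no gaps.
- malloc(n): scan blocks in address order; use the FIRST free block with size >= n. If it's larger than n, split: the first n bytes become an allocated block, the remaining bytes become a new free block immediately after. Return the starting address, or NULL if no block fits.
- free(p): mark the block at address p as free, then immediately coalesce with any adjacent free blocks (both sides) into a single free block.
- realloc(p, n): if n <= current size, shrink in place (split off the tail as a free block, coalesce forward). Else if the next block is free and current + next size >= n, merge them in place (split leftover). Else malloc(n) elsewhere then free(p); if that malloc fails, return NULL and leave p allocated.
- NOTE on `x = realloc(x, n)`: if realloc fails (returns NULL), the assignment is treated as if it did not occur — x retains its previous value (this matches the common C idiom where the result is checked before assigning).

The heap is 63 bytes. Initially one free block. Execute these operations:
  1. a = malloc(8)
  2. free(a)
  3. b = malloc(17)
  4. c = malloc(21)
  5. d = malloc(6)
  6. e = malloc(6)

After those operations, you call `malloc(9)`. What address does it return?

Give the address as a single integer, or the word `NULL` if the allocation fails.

Answer: 50

Derivation:
Op 1: a = malloc(8) -> a = 0; heap: [0-7 ALLOC][8-62 FREE]
Op 2: free(a) -> (freed a); heap: [0-62 FREE]
Op 3: b = malloc(17) -> b = 0; heap: [0-16 ALLOC][17-62 FREE]
Op 4: c = malloc(21) -> c = 17; heap: [0-16 ALLOC][17-37 ALLOC][38-62 FREE]
Op 5: d = malloc(6) -> d = 38; heap: [0-16 ALLOC][17-37 ALLOC][38-43 ALLOC][44-62 FREE]
Op 6: e = malloc(6) -> e = 44; heap: [0-16 ALLOC][17-37 ALLOC][38-43 ALLOC][44-49 ALLOC][50-62 FREE]
malloc(9): first-fit scan over [0-16 ALLOC][17-37 ALLOC][38-43 ALLOC][44-49 ALLOC][50-62 FREE] -> 50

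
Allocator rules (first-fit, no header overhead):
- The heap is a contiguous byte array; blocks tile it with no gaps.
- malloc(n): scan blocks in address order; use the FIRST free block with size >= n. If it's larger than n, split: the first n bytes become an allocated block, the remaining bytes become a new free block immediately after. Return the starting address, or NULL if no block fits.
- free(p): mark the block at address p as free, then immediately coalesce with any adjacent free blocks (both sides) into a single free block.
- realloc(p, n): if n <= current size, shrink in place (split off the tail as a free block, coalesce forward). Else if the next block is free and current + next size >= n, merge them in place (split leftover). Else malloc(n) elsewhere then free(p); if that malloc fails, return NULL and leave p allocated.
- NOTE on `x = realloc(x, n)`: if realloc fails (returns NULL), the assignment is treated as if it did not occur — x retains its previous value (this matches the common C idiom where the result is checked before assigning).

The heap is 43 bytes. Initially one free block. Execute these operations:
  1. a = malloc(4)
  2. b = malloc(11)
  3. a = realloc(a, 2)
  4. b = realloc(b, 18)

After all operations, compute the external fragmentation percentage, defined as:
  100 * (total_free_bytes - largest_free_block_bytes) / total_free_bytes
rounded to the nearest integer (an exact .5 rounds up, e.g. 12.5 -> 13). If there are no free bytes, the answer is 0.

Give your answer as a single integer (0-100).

Op 1: a = malloc(4) -> a = 0; heap: [0-3 ALLOC][4-42 FREE]
Op 2: b = malloc(11) -> b = 4; heap: [0-3 ALLOC][4-14 ALLOC][15-42 FREE]
Op 3: a = realloc(a, 2) -> a = 0; heap: [0-1 ALLOC][2-3 FREE][4-14 ALLOC][15-42 FREE]
Op 4: b = realloc(b, 18) -> b = 4; heap: [0-1 ALLOC][2-3 FREE][4-21 ALLOC][22-42 FREE]
Free blocks: [2 21] total_free=23 largest=21 -> 100*(23-21)/23 = 200/23 ≈ 8.696 -> rounds to 9

Answer: 9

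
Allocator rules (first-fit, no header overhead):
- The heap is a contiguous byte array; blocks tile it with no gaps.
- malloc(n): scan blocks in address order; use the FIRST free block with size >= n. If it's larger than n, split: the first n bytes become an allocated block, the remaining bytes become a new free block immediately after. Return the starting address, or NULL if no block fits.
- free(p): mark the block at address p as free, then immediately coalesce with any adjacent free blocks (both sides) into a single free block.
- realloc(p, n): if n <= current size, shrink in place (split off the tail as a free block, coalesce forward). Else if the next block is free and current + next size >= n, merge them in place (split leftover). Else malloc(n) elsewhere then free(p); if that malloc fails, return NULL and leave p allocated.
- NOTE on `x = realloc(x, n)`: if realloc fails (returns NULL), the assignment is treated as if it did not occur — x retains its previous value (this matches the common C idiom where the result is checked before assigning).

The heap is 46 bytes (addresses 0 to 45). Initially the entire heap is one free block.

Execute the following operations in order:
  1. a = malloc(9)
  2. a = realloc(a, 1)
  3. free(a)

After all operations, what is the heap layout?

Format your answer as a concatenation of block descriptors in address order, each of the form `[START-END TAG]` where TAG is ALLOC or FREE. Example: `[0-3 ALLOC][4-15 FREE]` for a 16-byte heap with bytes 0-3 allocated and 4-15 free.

Op 1: a = malloc(9) -> a = 0; heap: [0-8 ALLOC][9-45 FREE]
Op 2: a = realloc(a, 1) -> a = 0; heap: [0-0 ALLOC][1-45 FREE]
Op 3: free(a) -> (freed a); heap: [0-45 FREE]

Answer: [0-45 FREE]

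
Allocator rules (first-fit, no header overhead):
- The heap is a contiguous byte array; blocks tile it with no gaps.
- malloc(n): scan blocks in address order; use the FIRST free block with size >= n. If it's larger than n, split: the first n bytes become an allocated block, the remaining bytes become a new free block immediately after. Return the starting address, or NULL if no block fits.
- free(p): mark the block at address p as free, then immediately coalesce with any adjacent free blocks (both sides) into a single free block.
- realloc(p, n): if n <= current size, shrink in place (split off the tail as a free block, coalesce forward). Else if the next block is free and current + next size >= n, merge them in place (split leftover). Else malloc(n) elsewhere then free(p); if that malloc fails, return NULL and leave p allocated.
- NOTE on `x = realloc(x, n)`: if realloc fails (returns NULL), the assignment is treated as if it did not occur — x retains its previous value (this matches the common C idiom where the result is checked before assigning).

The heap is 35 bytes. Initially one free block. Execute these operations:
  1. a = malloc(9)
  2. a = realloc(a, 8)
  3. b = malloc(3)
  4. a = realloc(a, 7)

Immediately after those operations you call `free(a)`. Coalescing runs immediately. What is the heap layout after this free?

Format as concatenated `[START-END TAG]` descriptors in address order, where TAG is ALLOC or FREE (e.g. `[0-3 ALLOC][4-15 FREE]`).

Op 1: a = malloc(9) -> a = 0; heap: [0-8 ALLOC][9-34 FREE]
Op 2: a = realloc(a, 8) -> a = 0; heap: [0-7 ALLOC][8-34 FREE]
Op 3: b = malloc(3) -> b = 8; heap: [0-7 ALLOC][8-10 ALLOC][11-34 FREE]
Op 4: a = realloc(a, 7) -> a = 0; heap: [0-6 ALLOC][7-7 FREE][8-10 ALLOC][11-34 FREE]
free(a): a = 0 -> block [0-6 ALLOC]; mark free, coalesce with adjacent free neighbors -> [0-7 FREE][8-10 ALLOC][11-34 FREE]

Answer: [0-7 FREE][8-10 ALLOC][11-34 FREE]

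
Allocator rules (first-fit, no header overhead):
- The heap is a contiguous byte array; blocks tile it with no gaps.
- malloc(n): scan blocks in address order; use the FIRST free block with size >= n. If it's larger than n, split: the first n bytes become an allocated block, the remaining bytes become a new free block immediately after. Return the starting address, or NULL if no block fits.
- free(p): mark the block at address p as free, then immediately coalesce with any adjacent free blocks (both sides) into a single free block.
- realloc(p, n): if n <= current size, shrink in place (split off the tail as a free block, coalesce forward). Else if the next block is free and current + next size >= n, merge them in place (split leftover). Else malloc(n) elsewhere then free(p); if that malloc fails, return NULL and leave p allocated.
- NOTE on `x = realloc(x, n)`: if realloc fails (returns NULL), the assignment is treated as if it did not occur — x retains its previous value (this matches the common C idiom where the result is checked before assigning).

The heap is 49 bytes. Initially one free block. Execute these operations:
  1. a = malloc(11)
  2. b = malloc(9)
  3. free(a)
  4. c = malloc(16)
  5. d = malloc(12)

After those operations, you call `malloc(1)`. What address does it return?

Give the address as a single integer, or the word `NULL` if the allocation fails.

Answer: 0

Derivation:
Op 1: a = malloc(11) -> a = 0; heap: [0-10 ALLOC][11-48 FREE]
Op 2: b = malloc(9) -> b = 11; heap: [0-10 ALLOC][11-19 ALLOC][20-48 FREE]
Op 3: free(a) -> (freed a); heap: [0-10 FREE][11-19 ALLOC][20-48 FREE]
Op 4: c = malloc(16) -> c = 20; heap: [0-10 FREE][11-19 ALLOC][20-35 ALLOC][36-48 FREE]
Op 5: d = malloc(12) -> d = 36; heap: [0-10 FREE][11-19 ALLOC][20-35 ALLOC][36-47 ALLOC][48-48 FREE]
malloc(1): first-fit scan over [0-10 FREE][11-19 ALLOC][20-35 ALLOC][36-47 ALLOC][48-48 FREE] -> 0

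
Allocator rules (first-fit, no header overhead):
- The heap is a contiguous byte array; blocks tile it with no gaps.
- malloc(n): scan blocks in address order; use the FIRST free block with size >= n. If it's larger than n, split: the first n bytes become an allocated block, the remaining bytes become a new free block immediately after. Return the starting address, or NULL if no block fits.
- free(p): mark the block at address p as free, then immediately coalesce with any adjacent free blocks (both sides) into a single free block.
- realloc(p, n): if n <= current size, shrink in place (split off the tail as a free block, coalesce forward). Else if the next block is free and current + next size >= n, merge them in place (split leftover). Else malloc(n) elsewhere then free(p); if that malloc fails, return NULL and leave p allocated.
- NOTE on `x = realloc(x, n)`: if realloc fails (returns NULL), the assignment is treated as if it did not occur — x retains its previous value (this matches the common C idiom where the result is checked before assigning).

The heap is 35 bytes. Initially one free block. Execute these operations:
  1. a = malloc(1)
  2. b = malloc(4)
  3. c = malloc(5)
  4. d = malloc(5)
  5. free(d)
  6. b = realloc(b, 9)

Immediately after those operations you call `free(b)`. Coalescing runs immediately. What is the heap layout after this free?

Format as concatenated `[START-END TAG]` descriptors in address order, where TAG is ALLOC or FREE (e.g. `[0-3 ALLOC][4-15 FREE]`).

Op 1: a = malloc(1) -> a = 0; heap: [0-0 ALLOC][1-34 FREE]
Op 2: b = malloc(4) -> b = 1; heap: [0-0 ALLOC][1-4 ALLOC][5-34 FREE]
Op 3: c = malloc(5) -> c = 5; heap: [0-0 ALLOC][1-4 ALLOC][5-9 ALLOC][10-34 FREE]
Op 4: d = malloc(5) -> d = 10; heap: [0-0 ALLOC][1-4 ALLOC][5-9 ALLOC][10-14 ALLOC][15-34 FREE]
Op 5: free(d) -> (freed d); heap: [0-0 ALLOC][1-4 ALLOC][5-9 ALLOC][10-34 FREE]
Op 6: b = realloc(b, 9) -> b = 10; heap: [0-0 ALLOC][1-4 FREE][5-9 ALLOC][10-18 ALLOC][19-34 FREE]
free(b): b = 10 -> block [10-18 ALLOC]; mark free, coalesce with adjacent free neighbors -> [0-0 ALLOC][1-4 FREE][5-9 ALLOC][10-34 FREE]

Answer: [0-0 ALLOC][1-4 FREE][5-9 ALLOC][10-34 FREE]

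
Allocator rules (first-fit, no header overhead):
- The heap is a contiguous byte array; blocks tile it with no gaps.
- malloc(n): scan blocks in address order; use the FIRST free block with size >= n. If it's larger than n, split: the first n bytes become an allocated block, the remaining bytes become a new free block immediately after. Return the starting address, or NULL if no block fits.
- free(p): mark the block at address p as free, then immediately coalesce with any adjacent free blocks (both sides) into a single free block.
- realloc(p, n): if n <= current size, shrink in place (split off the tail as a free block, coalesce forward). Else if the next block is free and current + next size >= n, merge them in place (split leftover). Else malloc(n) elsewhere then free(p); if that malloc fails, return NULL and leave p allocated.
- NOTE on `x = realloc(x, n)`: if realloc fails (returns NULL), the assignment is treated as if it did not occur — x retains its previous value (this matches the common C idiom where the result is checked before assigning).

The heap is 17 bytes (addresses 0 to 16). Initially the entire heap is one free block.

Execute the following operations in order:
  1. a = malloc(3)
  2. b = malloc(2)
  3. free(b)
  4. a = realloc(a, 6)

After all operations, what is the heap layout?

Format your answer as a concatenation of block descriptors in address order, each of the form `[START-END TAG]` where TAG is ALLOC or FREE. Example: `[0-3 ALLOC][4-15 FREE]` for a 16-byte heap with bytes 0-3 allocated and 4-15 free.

Answer: [0-5 ALLOC][6-16 FREE]

Derivation:
Op 1: a = malloc(3) -> a = 0; heap: [0-2 ALLOC][3-16 FREE]
Op 2: b = malloc(2) -> b = 3; heap: [0-2 ALLOC][3-4 ALLOC][5-16 FREE]
Op 3: free(b) -> (freed b); heap: [0-2 ALLOC][3-16 FREE]
Op 4: a = realloc(a, 6) -> a = 0; heap: [0-5 ALLOC][6-16 FREE]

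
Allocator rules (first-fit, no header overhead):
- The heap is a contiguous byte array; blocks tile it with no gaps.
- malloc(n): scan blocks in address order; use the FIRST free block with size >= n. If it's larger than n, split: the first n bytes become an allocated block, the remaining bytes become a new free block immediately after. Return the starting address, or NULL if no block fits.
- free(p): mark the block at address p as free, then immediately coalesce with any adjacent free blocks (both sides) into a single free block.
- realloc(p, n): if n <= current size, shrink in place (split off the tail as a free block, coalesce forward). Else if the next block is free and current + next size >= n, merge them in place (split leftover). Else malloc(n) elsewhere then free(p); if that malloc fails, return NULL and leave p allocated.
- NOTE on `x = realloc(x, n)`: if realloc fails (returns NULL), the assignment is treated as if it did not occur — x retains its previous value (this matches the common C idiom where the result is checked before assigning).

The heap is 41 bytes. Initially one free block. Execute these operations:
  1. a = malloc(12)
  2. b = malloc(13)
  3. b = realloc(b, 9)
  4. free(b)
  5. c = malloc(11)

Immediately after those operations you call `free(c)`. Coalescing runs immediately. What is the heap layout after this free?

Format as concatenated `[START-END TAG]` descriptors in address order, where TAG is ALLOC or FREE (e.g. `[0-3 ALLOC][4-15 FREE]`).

Op 1: a = malloc(12) -> a = 0; heap: [0-11 ALLOC][12-40 FREE]
Op 2: b = malloc(13) -> b = 12; heap: [0-11 ALLOC][12-24 ALLOC][25-40 FREE]
Op 3: b = realloc(b, 9) -> b = 12; heap: [0-11 ALLOC][12-20 ALLOC][21-40 FREE]
Op 4: free(b) -> (freed b); heap: [0-11 ALLOC][12-40 FREE]
Op 5: c = malloc(11) -> c = 12; heap: [0-11 ALLOC][12-22 ALLOC][23-40 FREE]
free(c): c = 12 -> block [12-22 ALLOC]; mark free, coalesce with adjacent free neighbors -> [0-11 ALLOC][12-40 FREE]

Answer: [0-11 ALLOC][12-40 FREE]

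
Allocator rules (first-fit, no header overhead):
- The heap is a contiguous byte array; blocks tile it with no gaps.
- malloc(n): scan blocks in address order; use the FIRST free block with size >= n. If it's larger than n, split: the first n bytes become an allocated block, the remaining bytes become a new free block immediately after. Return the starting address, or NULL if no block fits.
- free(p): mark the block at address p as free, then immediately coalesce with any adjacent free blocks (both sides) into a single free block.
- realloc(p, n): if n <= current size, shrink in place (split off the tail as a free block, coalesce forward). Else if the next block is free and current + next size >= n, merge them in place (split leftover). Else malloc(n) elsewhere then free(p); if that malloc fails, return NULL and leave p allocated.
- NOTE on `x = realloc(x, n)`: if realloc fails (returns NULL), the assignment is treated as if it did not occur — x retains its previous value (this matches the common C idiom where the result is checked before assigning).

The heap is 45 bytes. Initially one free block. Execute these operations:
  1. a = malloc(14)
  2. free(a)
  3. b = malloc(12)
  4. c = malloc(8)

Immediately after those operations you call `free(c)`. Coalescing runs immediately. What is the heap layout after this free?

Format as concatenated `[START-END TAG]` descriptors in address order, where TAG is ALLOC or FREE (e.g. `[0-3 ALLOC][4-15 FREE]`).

Op 1: a = malloc(14) -> a = 0; heap: [0-13 ALLOC][14-44 FREE]
Op 2: free(a) -> (freed a); heap: [0-44 FREE]
Op 3: b = malloc(12) -> b = 0; heap: [0-11 ALLOC][12-44 FREE]
Op 4: c = malloc(8) -> c = 12; heap: [0-11 ALLOC][12-19 ALLOC][20-44 FREE]
free(c): c = 12 -> block [12-19 ALLOC]; mark free, coalesce with adjacent free neighbors -> [0-11 ALLOC][12-44 FREE]

Answer: [0-11 ALLOC][12-44 FREE]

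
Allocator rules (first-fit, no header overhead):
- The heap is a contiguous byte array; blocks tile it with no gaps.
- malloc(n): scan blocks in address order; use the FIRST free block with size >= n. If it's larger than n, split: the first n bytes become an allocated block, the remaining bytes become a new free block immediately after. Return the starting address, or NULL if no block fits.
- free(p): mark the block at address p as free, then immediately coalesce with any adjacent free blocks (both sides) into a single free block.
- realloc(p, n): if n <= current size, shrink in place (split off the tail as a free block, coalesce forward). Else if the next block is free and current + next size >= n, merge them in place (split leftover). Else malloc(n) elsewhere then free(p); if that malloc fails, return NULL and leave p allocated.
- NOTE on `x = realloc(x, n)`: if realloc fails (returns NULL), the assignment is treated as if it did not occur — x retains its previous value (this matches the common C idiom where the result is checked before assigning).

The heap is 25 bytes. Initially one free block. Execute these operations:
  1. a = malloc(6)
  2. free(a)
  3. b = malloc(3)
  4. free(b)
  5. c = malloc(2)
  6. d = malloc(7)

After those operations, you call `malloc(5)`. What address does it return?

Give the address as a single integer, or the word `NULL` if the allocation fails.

Answer: 9

Derivation:
Op 1: a = malloc(6) -> a = 0; heap: [0-5 ALLOC][6-24 FREE]
Op 2: free(a) -> (freed a); heap: [0-24 FREE]
Op 3: b = malloc(3) -> b = 0; heap: [0-2 ALLOC][3-24 FREE]
Op 4: free(b) -> (freed b); heap: [0-24 FREE]
Op 5: c = malloc(2) -> c = 0; heap: [0-1 ALLOC][2-24 FREE]
Op 6: d = malloc(7) -> d = 2; heap: [0-1 ALLOC][2-8 ALLOC][9-24 FREE]
malloc(5): first-fit scan over [0-1 ALLOC][2-8 ALLOC][9-24 FREE] -> 9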